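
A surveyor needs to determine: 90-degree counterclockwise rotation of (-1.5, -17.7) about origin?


90° CCW: (x,y) -> (-y, x)
(-1.5,-17.7) -> (17.7, -1.5)

(17.7, -1.5)


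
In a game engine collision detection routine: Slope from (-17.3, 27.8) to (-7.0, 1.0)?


slope = (y2-y1)/(x2-x1) = (1-27.8)/((-7)-(-17.3)) = (-26.8)/10.3 = -2.6019

-2.6019


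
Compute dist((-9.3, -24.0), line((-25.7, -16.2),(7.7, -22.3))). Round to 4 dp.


|cross product| = 160.48
|line direction| = sqrt(1152.77) = 33.9525
Distance = 160.48/sqrt(1152.77) = 4.7266

4.7266


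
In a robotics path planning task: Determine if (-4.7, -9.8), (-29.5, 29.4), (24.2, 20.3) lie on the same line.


Cross product: ((-29.5)-(-4.7))*(20.3-(-9.8)) - (29.4-(-9.8))*(24.2-(-4.7))
= -1879.36

No, not collinear


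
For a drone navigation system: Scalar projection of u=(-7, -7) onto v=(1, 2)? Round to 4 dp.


u.v = -21, |v| = sqrt(5) = 2.2361
Scalar projection = u.v / |v| = -21 / sqrt(5) = -9.3915

-9.3915


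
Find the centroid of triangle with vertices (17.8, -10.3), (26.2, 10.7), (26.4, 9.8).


Centroid = ((x_A+x_B+x_C)/3, (y_A+y_B+y_C)/3)
= ((17.8+26.2+26.4)/3, ((-10.3)+10.7+9.8)/3)
= (23.4667, 3.4)

(23.4667, 3.4)


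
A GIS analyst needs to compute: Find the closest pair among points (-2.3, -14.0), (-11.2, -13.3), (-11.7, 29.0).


d(P0,P1) = 8.9275, d(P0,P2) = 44.0155, d(P1,P2) = 42.303
Closest: P0 and P1

Closest pair: (-2.3, -14.0) and (-11.2, -13.3), distance = 8.9275


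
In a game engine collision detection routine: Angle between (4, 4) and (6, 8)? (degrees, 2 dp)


u.v = 56, |u| = sqrt(32) = 5.6569, |v| = sqrt(100) = 10
cos(theta) = u.v/(|u||v|) = 56/sqrt(3200) = 0.989949
theta = acos(0.989949) = 8.13 degrees

8.13 degrees


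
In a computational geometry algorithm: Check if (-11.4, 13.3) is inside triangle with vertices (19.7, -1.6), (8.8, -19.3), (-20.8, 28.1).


Cross products: AB x AP = -712.88, BC x BP = -7.48, CA x CP = -320.22
All same sign? yes

Yes, inside


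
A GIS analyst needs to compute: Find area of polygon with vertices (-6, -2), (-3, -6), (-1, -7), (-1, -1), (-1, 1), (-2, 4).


Shoelace sum: ((-6)*(-6) - (-3)*(-2)) + ((-3)*(-7) - (-1)*(-6)) + ((-1)*(-1) - (-1)*(-7)) + ((-1)*1 - (-1)*(-1)) + ((-1)*4 - (-2)*1) + ((-2)*(-2) - (-6)*4)
= 63
Area = |63|/2 = 31.5

31.5


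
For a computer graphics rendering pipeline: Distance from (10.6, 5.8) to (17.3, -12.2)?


dx=6.7, dy=-18
d^2 = 6.7^2 + (-18)^2 = 368.89
d = sqrt(368.89) = 19.2065

19.2065


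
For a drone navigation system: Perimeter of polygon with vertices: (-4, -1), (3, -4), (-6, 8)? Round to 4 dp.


Sides: (-4, -1)->(3, -4): sqrt(58) = 7.615773, (3, -4)->(-6, 8): sqrt(225) = 15, (-6, 8)->(-4, -1): sqrt(85) = 9.219544
Sum = 31.835317
Perimeter = 31.8353

31.8353


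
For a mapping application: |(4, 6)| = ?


|u| = sqrt(4^2 + 6^2) = sqrt(52) = 7.2111

7.2111


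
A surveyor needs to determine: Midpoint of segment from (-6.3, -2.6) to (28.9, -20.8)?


M = (((-6.3)+28.9)/2, ((-2.6)+(-20.8))/2)
= (11.3, -11.7)

(11.3, -11.7)


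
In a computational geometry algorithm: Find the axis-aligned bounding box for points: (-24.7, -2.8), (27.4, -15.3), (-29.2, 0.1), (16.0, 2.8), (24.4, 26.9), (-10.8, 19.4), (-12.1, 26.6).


x range: [-29.2, 27.4]
y range: [-15.3, 26.9]
Bounding box: (-29.2,-15.3) to (27.4,26.9)

(-29.2,-15.3) to (27.4,26.9)


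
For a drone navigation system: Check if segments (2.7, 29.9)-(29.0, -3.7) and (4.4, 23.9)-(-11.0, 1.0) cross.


Cross products: d1=-131.33, d2=988.38, d3=-100.68, d4=-1220.39
d1*d2 < 0 and d3*d4 < 0? no

No, they don't intersect


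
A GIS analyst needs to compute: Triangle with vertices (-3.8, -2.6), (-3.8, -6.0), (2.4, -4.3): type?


Side lengths squared: AB^2=11.56, BC^2=41.33, CA^2=41.33
Sorted: [11.56, 41.33, 41.33]
By sides: Isosceles, By angles: Acute

Isosceles, Acute


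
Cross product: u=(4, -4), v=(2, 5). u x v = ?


u x v = u_x*v_y - u_y*v_x = 4*5 - (-4)*2
= 20 - (-8) = 28

28


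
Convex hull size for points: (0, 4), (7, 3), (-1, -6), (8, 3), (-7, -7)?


Convex hull vertices (CCW): (-7, -7), (-1, -6), (8, 3), (0, 4)
Count = 4

4


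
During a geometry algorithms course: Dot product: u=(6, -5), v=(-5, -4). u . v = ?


u . v = u_x*v_x + u_y*v_y = 6*(-5) + (-5)*(-4)
= (-30) + 20 = -10

-10


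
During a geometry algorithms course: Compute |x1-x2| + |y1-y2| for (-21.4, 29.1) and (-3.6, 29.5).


|(-21.4)-(-3.6)| + |29.1-29.5| = 17.8 + 0.4 = 18.2

18.2


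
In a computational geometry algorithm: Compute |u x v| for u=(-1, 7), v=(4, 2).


|u x v| = |(-1)*2 - 7*4|
= |(-2) - 28| = 30

30


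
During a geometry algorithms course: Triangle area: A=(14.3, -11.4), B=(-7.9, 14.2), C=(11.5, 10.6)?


Area = |x_A(y_B-y_C) + x_B(y_C-y_A) + x_C(y_A-y_B)|/2
= |51.48 + (-173.8) + (-294.4)|/2
= 416.72/2 = 208.36

208.36


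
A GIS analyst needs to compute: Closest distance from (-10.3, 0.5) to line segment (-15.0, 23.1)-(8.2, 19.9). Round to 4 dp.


Project P onto AB: t = 0.3307 (clamped to [0,1])
Closest point on segment: (-7.3287, 22.0419)
Distance: 21.7458

21.7458


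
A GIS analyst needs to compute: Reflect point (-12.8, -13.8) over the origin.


Reflection over origin: (x,y) -> (-x,-y)
(-12.8, -13.8) -> (12.8, 13.8)

(12.8, 13.8)


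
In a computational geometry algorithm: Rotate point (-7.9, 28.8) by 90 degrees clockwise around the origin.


90° CW: (x,y) -> (y, -x)
(-7.9,28.8) -> (28.8, 7.9)

(28.8, 7.9)


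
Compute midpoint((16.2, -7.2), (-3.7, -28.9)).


M = ((16.2+(-3.7))/2, ((-7.2)+(-28.9))/2)
= (6.25, -18.05)

(6.25, -18.05)


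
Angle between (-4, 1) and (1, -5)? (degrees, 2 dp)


u.v = -9, |u| = sqrt(17) = 4.1231, |v| = sqrt(26) = 5.099
cos(theta) = u.v/(|u||v|) = -9/sqrt(442) = -0.428086
theta = acos(-0.428086) = 115.35 degrees

115.35 degrees


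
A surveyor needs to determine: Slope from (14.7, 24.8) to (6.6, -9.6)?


slope = (y2-y1)/(x2-x1) = ((-9.6)-24.8)/(6.6-14.7) = (-34.4)/(-8.1) = 4.2469

4.2469


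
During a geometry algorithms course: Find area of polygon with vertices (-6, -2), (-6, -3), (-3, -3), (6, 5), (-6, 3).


Shoelace sum: ((-6)*(-3) - (-6)*(-2)) + ((-6)*(-3) - (-3)*(-3)) + ((-3)*5 - 6*(-3)) + (6*3 - (-6)*5) + ((-6)*(-2) - (-6)*3)
= 96
Area = |96|/2 = 48

48


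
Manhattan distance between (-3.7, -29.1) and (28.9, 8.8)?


|(-3.7)-28.9| + |(-29.1)-8.8| = 32.6 + 37.9 = 70.5

70.5


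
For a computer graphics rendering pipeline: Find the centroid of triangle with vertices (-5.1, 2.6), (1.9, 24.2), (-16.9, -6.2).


Centroid = ((x_A+x_B+x_C)/3, (y_A+y_B+y_C)/3)
= (((-5.1)+1.9+(-16.9))/3, (2.6+24.2+(-6.2))/3)
= (-6.7, 6.8667)

(-6.7, 6.8667)


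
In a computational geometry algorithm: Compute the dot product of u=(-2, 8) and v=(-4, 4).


u . v = u_x*v_x + u_y*v_y = (-2)*(-4) + 8*4
= 8 + 32 = 40

40


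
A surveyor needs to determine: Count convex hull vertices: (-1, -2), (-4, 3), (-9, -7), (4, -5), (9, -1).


Convex hull vertices (CCW): (-9, -7), (4, -5), (9, -1), (-4, 3)
Count = 4

4


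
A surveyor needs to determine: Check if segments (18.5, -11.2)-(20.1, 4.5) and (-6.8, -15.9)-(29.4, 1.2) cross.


Cross products: d1=-262.49, d2=278.49, d3=389.69, d4=-151.29
d1*d2 < 0 and d3*d4 < 0? yes

Yes, they intersect


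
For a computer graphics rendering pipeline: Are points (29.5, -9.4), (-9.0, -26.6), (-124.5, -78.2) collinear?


Cross product: ((-9)-29.5)*((-78.2)-(-9.4)) - ((-26.6)-(-9.4))*((-124.5)-29.5)
= 0

Yes, collinear


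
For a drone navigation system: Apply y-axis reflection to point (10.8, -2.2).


Reflection over y-axis: (x,y) -> (-x,y)
(10.8, -2.2) -> (-10.8, -2.2)

(-10.8, -2.2)


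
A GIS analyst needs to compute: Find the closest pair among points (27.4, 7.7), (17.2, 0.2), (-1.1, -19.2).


d(P0,P1) = 12.6606, d(P0,P2) = 39.19, d(P1,P2) = 26.6693
Closest: P0 and P1

Closest pair: (27.4, 7.7) and (17.2, 0.2), distance = 12.6606


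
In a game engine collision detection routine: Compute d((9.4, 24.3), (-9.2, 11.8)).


dx=-18.6, dy=-12.5
d^2 = (-18.6)^2 + (-12.5)^2 = 502.21
d = sqrt(502.21) = 22.41

22.41


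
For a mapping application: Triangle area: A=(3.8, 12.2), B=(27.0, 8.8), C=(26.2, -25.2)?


Area = |x_A(y_B-y_C) + x_B(y_C-y_A) + x_C(y_A-y_B)|/2
= |129.2 + (-1009.8) + 89.08|/2
= 791.52/2 = 395.76

395.76


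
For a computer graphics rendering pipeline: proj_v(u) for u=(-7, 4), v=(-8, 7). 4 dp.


u.v = 84, |v| = sqrt(113) = 10.6301
Scalar projection = u.v / |v| = 84 / sqrt(113) = 7.9021

7.9021


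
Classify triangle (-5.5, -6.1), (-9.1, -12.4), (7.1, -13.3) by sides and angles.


Side lengths squared: AB^2=52.65, BC^2=263.25, CA^2=210.6
Sorted: [52.65, 210.6, 263.25]
By sides: Scalene, By angles: Right

Scalene, Right


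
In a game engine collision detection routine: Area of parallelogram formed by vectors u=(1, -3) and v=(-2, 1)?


|u x v| = |1*1 - (-3)*(-2)|
= |1 - 6| = 5

5


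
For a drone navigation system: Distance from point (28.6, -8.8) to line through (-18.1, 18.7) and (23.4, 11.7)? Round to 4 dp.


|cross product| = 814.35
|line direction| = sqrt(1771.25) = 42.0862
Distance = 814.35/sqrt(1771.25) = 19.3496

19.3496


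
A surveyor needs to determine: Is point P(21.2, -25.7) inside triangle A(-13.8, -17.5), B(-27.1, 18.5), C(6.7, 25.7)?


Cross products: AB x AP = -1150.94, BC x BP = -1841.72, CA x CP = 1680.1
All same sign? no

No, outside


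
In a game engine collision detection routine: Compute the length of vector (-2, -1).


|u| = sqrt((-2)^2 + (-1)^2) = sqrt(5) = 2.2361

2.2361


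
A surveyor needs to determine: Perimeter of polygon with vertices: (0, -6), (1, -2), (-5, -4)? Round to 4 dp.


Sides: (0, -6)->(1, -2): sqrt(17) = 4.123106, (1, -2)->(-5, -4): sqrt(40) = 6.324555, (-5, -4)->(0, -6): sqrt(29) = 5.385165
Sum = 15.832826
Perimeter = 15.8328

15.8328


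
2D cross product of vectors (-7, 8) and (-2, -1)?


u x v = u_x*v_y - u_y*v_x = (-7)*(-1) - 8*(-2)
= 7 - (-16) = 23

23


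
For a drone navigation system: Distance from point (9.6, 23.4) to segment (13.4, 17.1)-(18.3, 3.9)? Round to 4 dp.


Project P onto AB: t = 0 (clamped to [0,1])
Closest point on segment: (13.4, 17.1)
Distance: 7.3573

7.3573


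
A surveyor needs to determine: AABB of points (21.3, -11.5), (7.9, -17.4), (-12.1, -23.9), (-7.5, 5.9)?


x range: [-12.1, 21.3]
y range: [-23.9, 5.9]
Bounding box: (-12.1,-23.9) to (21.3,5.9)

(-12.1,-23.9) to (21.3,5.9)


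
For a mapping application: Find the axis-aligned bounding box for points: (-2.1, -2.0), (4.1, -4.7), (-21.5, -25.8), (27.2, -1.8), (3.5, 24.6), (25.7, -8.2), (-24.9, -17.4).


x range: [-24.9, 27.2]
y range: [-25.8, 24.6]
Bounding box: (-24.9,-25.8) to (27.2,24.6)

(-24.9,-25.8) to (27.2,24.6)


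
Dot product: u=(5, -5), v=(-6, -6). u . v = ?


u . v = u_x*v_x + u_y*v_y = 5*(-6) + (-5)*(-6)
= (-30) + 30 = 0

0


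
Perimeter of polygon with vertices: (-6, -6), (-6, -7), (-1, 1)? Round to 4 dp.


Sides: (-6, -6)->(-6, -7): sqrt(1) = 1, (-6, -7)->(-1, 1): sqrt(89) = 9.433981, (-1, 1)->(-6, -6): sqrt(74) = 8.602325
Sum = 19.036306
Perimeter = 19.0363

19.0363


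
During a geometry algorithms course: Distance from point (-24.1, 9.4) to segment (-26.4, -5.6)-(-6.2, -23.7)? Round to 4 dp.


Project P onto AB: t = 0 (clamped to [0,1])
Closest point on segment: (-26.4, -5.6)
Distance: 15.1753

15.1753


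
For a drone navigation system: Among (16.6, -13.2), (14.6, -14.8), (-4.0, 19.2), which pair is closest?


d(P0,P1) = 2.5612, d(P0,P2) = 38.3943, d(P1,P2) = 38.7551
Closest: P0 and P1

Closest pair: (16.6, -13.2) and (14.6, -14.8), distance = 2.5612


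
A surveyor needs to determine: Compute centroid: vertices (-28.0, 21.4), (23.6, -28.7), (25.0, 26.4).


Centroid = ((x_A+x_B+x_C)/3, (y_A+y_B+y_C)/3)
= (((-28)+23.6+25)/3, (21.4+(-28.7)+26.4)/3)
= (6.8667, 6.3667)

(6.8667, 6.3667)


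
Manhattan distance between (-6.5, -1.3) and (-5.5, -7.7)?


|(-6.5)-(-5.5)| + |(-1.3)-(-7.7)| = 1 + 6.4 = 7.4

7.4


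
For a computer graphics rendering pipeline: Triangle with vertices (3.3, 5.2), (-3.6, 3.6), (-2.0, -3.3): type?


Side lengths squared: AB^2=50.17, BC^2=50.17, CA^2=100.34
Sorted: [50.17, 50.17, 100.34]
By sides: Isosceles, By angles: Right

Isosceles, Right


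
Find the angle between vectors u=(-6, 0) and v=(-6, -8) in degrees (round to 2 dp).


u.v = 36, |u| = sqrt(36) = 6, |v| = sqrt(100) = 10
cos(theta) = u.v/(|u||v|) = 36/sqrt(3600) = 0.6
theta = acos(0.6) = 53.13 degrees

53.13 degrees


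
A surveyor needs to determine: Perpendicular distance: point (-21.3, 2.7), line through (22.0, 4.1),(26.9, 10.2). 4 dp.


|cross product| = 257.27
|line direction| = sqrt(61.22) = 7.8243
Distance = 257.27/sqrt(61.22) = 32.8808

32.8808


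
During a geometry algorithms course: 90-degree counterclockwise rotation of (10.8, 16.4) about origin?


90° CCW: (x,y) -> (-y, x)
(10.8,16.4) -> (-16.4, 10.8)

(-16.4, 10.8)


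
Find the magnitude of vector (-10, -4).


|u| = sqrt((-10)^2 + (-4)^2) = sqrt(116) = 10.7703

10.7703


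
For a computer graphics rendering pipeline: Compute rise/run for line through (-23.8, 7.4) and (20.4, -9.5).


slope = (y2-y1)/(x2-x1) = ((-9.5)-7.4)/(20.4-(-23.8)) = (-16.9)/44.2 = -0.3824

-0.3824


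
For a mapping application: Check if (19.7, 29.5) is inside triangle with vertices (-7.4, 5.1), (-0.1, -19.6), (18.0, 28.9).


Cross products: AB x AP = 847.49, BC x BP = -71.59, CA x CP = 25.22
All same sign? no

No, outside


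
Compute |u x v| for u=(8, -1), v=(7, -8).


|u x v| = |8*(-8) - (-1)*7|
= |(-64) - (-7)| = 57

57


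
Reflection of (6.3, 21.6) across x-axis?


Reflection over x-axis: (x,y) -> (x,-y)
(6.3, 21.6) -> (6.3, -21.6)

(6.3, -21.6)


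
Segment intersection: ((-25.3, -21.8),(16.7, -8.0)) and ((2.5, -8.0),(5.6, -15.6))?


Cross products: d1=-254.06, d2=107.92, d3=195.96, d4=-166.02
d1*d2 < 0 and d3*d4 < 0? yes

Yes, they intersect


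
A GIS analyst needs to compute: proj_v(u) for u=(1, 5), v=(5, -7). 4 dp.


u.v = -30, |v| = sqrt(74) = 8.6023
Scalar projection = u.v / |v| = -30 / sqrt(74) = -3.4874

-3.4874


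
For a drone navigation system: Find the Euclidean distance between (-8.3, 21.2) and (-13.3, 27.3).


dx=-5, dy=6.1
d^2 = (-5)^2 + 6.1^2 = 62.21
d = sqrt(62.21) = 7.8873

7.8873


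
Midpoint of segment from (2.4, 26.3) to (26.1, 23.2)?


M = ((2.4+26.1)/2, (26.3+23.2)/2)
= (14.25, 24.75)

(14.25, 24.75)


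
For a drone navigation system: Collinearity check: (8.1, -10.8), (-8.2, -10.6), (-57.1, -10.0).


Cross product: ((-8.2)-8.1)*((-10)-(-10.8)) - ((-10.6)-(-10.8))*((-57.1)-8.1)
= 0

Yes, collinear


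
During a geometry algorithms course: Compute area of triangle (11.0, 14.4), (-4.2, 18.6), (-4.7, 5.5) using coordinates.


Area = |x_A(y_B-y_C) + x_B(y_C-y_A) + x_C(y_A-y_B)|/2
= |144.1 + 37.38 + 19.74|/2
= 201.22/2 = 100.61

100.61


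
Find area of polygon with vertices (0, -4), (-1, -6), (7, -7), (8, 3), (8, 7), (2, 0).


Shoelace sum: (0*(-6) - (-1)*(-4)) + ((-1)*(-7) - 7*(-6)) + (7*3 - 8*(-7)) + (8*7 - 8*3) + (8*0 - 2*7) + (2*(-4) - 0*0)
= 132
Area = |132|/2 = 66

66


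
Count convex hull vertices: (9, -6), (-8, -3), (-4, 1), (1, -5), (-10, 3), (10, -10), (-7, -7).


Convex hull vertices (CCW): (-10, 3), (-7, -7), (10, -10), (9, -6), (-4, 1)
Count = 5

5


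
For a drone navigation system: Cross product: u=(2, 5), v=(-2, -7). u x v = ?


u x v = u_x*v_y - u_y*v_x = 2*(-7) - 5*(-2)
= (-14) - (-10) = -4

-4


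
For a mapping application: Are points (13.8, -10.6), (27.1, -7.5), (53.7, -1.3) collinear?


Cross product: (27.1-13.8)*((-1.3)-(-10.6)) - ((-7.5)-(-10.6))*(53.7-13.8)
= 0

Yes, collinear


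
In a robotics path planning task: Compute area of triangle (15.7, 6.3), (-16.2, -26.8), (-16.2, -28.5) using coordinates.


Area = |x_A(y_B-y_C) + x_B(y_C-y_A) + x_C(y_A-y_B)|/2
= |26.69 + 563.76 + (-536.22)|/2
= 54.23/2 = 27.115

27.115


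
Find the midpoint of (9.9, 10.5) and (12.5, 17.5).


M = ((9.9+12.5)/2, (10.5+17.5)/2)
= (11.2, 14)

(11.2, 14)


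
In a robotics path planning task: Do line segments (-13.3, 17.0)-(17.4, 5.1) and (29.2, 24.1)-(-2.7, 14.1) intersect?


Cross products: d1=-198.51, d2=488.1, d3=723.72, d4=37.11
d1*d2 < 0 and d3*d4 < 0? no

No, they don't intersect


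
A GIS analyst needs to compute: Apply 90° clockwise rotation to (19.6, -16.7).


90° CW: (x,y) -> (y, -x)
(19.6,-16.7) -> (-16.7, -19.6)

(-16.7, -19.6)


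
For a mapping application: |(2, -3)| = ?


|u| = sqrt(2^2 + (-3)^2) = sqrt(13) = 3.6056

3.6056


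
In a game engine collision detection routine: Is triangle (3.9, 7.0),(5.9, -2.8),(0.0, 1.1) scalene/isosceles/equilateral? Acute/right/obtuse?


Side lengths squared: AB^2=100.04, BC^2=50.02, CA^2=50.02
Sorted: [50.02, 50.02, 100.04]
By sides: Isosceles, By angles: Right

Isosceles, Right


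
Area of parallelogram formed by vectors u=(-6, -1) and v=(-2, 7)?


|u x v| = |(-6)*7 - (-1)*(-2)|
= |(-42) - 2| = 44

44


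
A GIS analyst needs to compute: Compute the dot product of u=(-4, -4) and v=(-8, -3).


u . v = u_x*v_x + u_y*v_y = (-4)*(-8) + (-4)*(-3)
= 32 + 12 = 44

44


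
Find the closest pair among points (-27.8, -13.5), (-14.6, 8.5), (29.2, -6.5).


d(P0,P1) = 25.6562, d(P0,P2) = 57.4282, d(P1,P2) = 46.2973
Closest: P0 and P1

Closest pair: (-27.8, -13.5) and (-14.6, 8.5), distance = 25.6562


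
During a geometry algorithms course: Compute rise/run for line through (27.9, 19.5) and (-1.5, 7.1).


slope = (y2-y1)/(x2-x1) = (7.1-19.5)/((-1.5)-27.9) = (-12.4)/(-29.4) = 0.4218

0.4218


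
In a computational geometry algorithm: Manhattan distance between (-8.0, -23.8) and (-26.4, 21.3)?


|(-8)-(-26.4)| + |(-23.8)-21.3| = 18.4 + 45.1 = 63.5

63.5


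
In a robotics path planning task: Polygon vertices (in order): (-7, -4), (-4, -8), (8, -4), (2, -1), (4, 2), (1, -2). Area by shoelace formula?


Shoelace sum: ((-7)*(-8) - (-4)*(-4)) + ((-4)*(-4) - 8*(-8)) + (8*(-1) - 2*(-4)) + (2*2 - 4*(-1)) + (4*(-2) - 1*2) + (1*(-4) - (-7)*(-2))
= 100
Area = |100|/2 = 50

50


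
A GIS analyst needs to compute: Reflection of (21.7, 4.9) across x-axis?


Reflection over x-axis: (x,y) -> (x,-y)
(21.7, 4.9) -> (21.7, -4.9)

(21.7, -4.9)


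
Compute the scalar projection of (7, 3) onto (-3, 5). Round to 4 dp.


u.v = -6, |v| = sqrt(34) = 5.831
Scalar projection = u.v / |v| = -6 / sqrt(34) = -1.029

-1.029


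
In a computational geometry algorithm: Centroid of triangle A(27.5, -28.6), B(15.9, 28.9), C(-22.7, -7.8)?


Centroid = ((x_A+x_B+x_C)/3, (y_A+y_B+y_C)/3)
= ((27.5+15.9+(-22.7))/3, ((-28.6)+28.9+(-7.8))/3)
= (6.9, -2.5)

(6.9, -2.5)


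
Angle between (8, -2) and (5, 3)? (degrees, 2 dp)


u.v = 34, |u| = sqrt(68) = 8.2462, |v| = sqrt(34) = 5.831
cos(theta) = u.v/(|u||v|) = 34/sqrt(2312) = 0.707107
theta = acos(0.707107) = 45 degrees

45 degrees


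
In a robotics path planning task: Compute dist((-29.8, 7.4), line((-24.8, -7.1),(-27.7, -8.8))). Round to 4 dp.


|cross product| = 50.55
|line direction| = sqrt(11.3) = 3.3615
Distance = 50.55/sqrt(11.3) = 15.0377

15.0377


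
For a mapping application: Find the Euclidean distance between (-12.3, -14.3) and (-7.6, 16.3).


dx=4.7, dy=30.6
d^2 = 4.7^2 + 30.6^2 = 958.45
d = sqrt(958.45) = 30.9588

30.9588


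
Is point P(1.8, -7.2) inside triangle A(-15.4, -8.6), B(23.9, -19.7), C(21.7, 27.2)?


Cross products: AB x AP = 245.94, BC x BP = 1008.99, CA x CP = 563.82
All same sign? yes

Yes, inside


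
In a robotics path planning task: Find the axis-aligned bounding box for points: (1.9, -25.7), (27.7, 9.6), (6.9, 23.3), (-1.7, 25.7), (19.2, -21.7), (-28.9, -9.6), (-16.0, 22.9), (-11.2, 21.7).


x range: [-28.9, 27.7]
y range: [-25.7, 25.7]
Bounding box: (-28.9,-25.7) to (27.7,25.7)

(-28.9,-25.7) to (27.7,25.7)


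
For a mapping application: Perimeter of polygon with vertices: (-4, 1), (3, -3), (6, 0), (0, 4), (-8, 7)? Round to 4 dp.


Sides: (-4, 1)->(3, -3): sqrt(65) = 8.062258, (3, -3)->(6, 0): sqrt(18) = 4.242641, (6, 0)->(0, 4): sqrt(52) = 7.211103, (0, 4)->(-8, 7): sqrt(73) = 8.544004, (-8, 7)->(-4, 1): sqrt(52) = 7.211103
Sum = 35.271109
Perimeter = 35.2711

35.2711


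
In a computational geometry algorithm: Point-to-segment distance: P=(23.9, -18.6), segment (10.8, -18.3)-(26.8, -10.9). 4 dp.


Project P onto AB: t = 0.6673 (clamped to [0,1])
Closest point on segment: (21.4773, -13.3617)
Distance: 5.7714

5.7714


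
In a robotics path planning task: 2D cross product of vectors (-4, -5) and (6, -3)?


u x v = u_x*v_y - u_y*v_x = (-4)*(-3) - (-5)*6
= 12 - (-30) = 42

42


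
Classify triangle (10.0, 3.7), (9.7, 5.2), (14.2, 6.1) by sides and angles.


Side lengths squared: AB^2=2.34, BC^2=21.06, CA^2=23.4
Sorted: [2.34, 21.06, 23.4]
By sides: Scalene, By angles: Right

Scalene, Right


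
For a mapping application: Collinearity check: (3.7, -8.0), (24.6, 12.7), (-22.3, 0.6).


Cross product: (24.6-3.7)*(0.6-(-8)) - (12.7-(-8))*((-22.3)-3.7)
= 717.94

No, not collinear


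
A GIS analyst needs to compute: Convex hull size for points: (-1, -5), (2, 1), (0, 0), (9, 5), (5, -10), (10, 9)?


Convex hull vertices (CCW): (-1, -5), (5, -10), (9, 5), (10, 9), (0, 0)
Count = 5

5


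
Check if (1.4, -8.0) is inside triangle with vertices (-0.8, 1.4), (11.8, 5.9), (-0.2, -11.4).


Cross products: AB x AP = -128.34, BC x BP = -13.12, CA x CP = -22.52
All same sign? yes

Yes, inside


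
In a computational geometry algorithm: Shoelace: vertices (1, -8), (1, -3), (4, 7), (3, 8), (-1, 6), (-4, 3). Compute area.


Shoelace sum: (1*(-3) - 1*(-8)) + (1*7 - 4*(-3)) + (4*8 - 3*7) + (3*6 - (-1)*8) + ((-1)*3 - (-4)*6) + ((-4)*(-8) - 1*3)
= 111
Area = |111|/2 = 55.5

55.5


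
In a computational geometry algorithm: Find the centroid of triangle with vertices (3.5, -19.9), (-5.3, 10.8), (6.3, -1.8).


Centroid = ((x_A+x_B+x_C)/3, (y_A+y_B+y_C)/3)
= ((3.5+(-5.3)+6.3)/3, ((-19.9)+10.8+(-1.8))/3)
= (1.5, -3.6333)

(1.5, -3.6333)


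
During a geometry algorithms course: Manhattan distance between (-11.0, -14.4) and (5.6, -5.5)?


|(-11)-5.6| + |(-14.4)-(-5.5)| = 16.6 + 8.9 = 25.5

25.5


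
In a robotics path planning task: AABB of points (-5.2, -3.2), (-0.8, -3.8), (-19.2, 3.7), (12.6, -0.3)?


x range: [-19.2, 12.6]
y range: [-3.8, 3.7]
Bounding box: (-19.2,-3.8) to (12.6,3.7)

(-19.2,-3.8) to (12.6,3.7)


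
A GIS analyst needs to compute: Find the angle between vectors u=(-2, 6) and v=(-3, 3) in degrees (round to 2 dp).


u.v = 24, |u| = sqrt(40) = 6.3246, |v| = sqrt(18) = 4.2426
cos(theta) = u.v/(|u||v|) = 24/sqrt(720) = 0.894427
theta = acos(0.894427) = 26.57 degrees

26.57 degrees


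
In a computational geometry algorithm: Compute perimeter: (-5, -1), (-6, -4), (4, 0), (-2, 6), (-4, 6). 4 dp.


Sides: (-5, -1)->(-6, -4): sqrt(10) = 3.162278, (-6, -4)->(4, 0): sqrt(116) = 10.77033, (4, 0)->(-2, 6): sqrt(72) = 8.485281, (-2, 6)->(-4, 6): sqrt(4) = 2, (-4, 6)->(-5, -1): sqrt(50) = 7.071068
Sum = 31.488957
Perimeter = 31.489

31.489


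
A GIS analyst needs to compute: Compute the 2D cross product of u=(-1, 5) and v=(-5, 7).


u x v = u_x*v_y - u_y*v_x = (-1)*7 - 5*(-5)
= (-7) - (-25) = 18

18


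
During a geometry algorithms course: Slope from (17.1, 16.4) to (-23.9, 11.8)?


slope = (y2-y1)/(x2-x1) = (11.8-16.4)/((-23.9)-17.1) = (-4.6)/(-41) = 0.1122

0.1122


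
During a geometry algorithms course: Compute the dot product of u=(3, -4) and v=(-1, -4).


u . v = u_x*v_x + u_y*v_y = 3*(-1) + (-4)*(-4)
= (-3) + 16 = 13

13


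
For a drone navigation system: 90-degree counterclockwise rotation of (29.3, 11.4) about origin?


90° CCW: (x,y) -> (-y, x)
(29.3,11.4) -> (-11.4, 29.3)

(-11.4, 29.3)


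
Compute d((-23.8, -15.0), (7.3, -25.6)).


dx=31.1, dy=-10.6
d^2 = 31.1^2 + (-10.6)^2 = 1079.57
d = sqrt(1079.57) = 32.8568

32.8568


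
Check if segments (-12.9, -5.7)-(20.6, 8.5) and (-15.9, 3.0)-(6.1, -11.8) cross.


Cross products: d1=-147, d2=661.2, d3=334.05, d4=-474.15
d1*d2 < 0 and d3*d4 < 0? yes

Yes, they intersect


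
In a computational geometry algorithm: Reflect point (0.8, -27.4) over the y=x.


Reflection over y=x: (x,y) -> (y,x)
(0.8, -27.4) -> (-27.4, 0.8)

(-27.4, 0.8)


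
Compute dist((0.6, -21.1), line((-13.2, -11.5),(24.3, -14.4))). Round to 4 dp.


|cross product| = 319.98
|line direction| = sqrt(1414.66) = 37.612
Distance = 319.98/sqrt(1414.66) = 8.5074

8.5074


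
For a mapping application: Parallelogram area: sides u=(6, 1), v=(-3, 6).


|u x v| = |6*6 - 1*(-3)|
= |36 - (-3)| = 39

39


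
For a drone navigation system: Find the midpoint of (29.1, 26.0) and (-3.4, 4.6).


M = ((29.1+(-3.4))/2, (26+4.6)/2)
= (12.85, 15.3)

(12.85, 15.3)


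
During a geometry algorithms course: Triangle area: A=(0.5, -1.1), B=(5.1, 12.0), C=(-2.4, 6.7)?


Area = |x_A(y_B-y_C) + x_B(y_C-y_A) + x_C(y_A-y_B)|/2
= |2.65 + 39.78 + 31.44|/2
= 73.87/2 = 36.935

36.935


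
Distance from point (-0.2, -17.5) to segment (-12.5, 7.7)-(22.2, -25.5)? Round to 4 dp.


Project P onto AB: t = 0.5478 (clamped to [0,1])
Closest point on segment: (6.5093, -10.4876)
Distance: 9.7051

9.7051


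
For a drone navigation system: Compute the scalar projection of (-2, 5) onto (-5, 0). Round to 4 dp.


u.v = 10, |v| = sqrt(25) = 5
Scalar projection = u.v / |v| = 10 / sqrt(25) = 2

2


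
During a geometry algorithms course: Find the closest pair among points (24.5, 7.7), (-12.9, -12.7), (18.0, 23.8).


d(P0,P1) = 42.6019, d(P0,P2) = 17.3626, d(P1,P2) = 47.8232
Closest: P0 and P2

Closest pair: (24.5, 7.7) and (18.0, 23.8), distance = 17.3626


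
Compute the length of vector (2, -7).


|u| = sqrt(2^2 + (-7)^2) = sqrt(53) = 7.2801

7.2801


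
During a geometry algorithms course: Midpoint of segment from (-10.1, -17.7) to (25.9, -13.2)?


M = (((-10.1)+25.9)/2, ((-17.7)+(-13.2))/2)
= (7.9, -15.45)

(7.9, -15.45)


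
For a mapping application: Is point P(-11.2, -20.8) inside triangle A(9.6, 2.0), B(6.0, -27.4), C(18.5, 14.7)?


Cross products: AB x AP = -529.44, BC x BP = 806.62, CA x CP = -61.24
All same sign? no

No, outside


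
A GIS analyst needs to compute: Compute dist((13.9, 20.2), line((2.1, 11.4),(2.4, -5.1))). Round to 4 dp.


|cross product| = 197.34
|line direction| = sqrt(272.34) = 16.5027
Distance = 197.34/sqrt(272.34) = 11.958

11.958


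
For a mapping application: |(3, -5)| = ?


|u| = sqrt(3^2 + (-5)^2) = sqrt(34) = 5.831

5.831


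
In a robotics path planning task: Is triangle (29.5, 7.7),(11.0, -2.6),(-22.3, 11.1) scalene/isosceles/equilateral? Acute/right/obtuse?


Side lengths squared: AB^2=448.34, BC^2=1296.58, CA^2=2694.8
Sorted: [448.34, 1296.58, 2694.8]
By sides: Scalene, By angles: Obtuse

Scalene, Obtuse


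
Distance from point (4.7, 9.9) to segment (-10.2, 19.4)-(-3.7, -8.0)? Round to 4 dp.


Project P onto AB: t = 0.4504 (clamped to [0,1])
Closest point on segment: (-7.2726, 7.0598)
Distance: 12.3049

12.3049


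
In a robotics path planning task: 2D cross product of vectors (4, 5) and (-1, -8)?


u x v = u_x*v_y - u_y*v_x = 4*(-8) - 5*(-1)
= (-32) - (-5) = -27

-27


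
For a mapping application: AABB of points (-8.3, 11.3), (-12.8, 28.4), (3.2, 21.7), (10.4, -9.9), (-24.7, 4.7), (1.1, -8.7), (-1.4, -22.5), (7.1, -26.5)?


x range: [-24.7, 10.4]
y range: [-26.5, 28.4]
Bounding box: (-24.7,-26.5) to (10.4,28.4)

(-24.7,-26.5) to (10.4,28.4)


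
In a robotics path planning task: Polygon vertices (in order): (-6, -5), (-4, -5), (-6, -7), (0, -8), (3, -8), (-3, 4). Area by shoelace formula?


Shoelace sum: ((-6)*(-5) - (-4)*(-5)) + ((-4)*(-7) - (-6)*(-5)) + ((-6)*(-8) - 0*(-7)) + (0*(-8) - 3*(-8)) + (3*4 - (-3)*(-8)) + ((-3)*(-5) - (-6)*4)
= 107
Area = |107|/2 = 53.5

53.5


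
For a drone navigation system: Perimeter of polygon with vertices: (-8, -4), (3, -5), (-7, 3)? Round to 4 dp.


Sides: (-8, -4)->(3, -5): sqrt(122) = 11.045361, (3, -5)->(-7, 3): sqrt(164) = 12.806248, (-7, 3)->(-8, -4): sqrt(50) = 7.071068
Sum = 30.922677
Perimeter = 30.9227

30.9227


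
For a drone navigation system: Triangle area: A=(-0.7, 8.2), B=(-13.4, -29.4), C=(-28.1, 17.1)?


Area = |x_A(y_B-y_C) + x_B(y_C-y_A) + x_C(y_A-y_B)|/2
= |32.55 + (-119.26) + (-1056.56)|/2
= 1143.27/2 = 571.635

571.635


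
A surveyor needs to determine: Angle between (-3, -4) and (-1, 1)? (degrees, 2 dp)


u.v = -1, |u| = sqrt(25) = 5, |v| = sqrt(2) = 1.4142
cos(theta) = u.v/(|u||v|) = -1/sqrt(50) = -0.141421
theta = acos(-0.141421) = 98.13 degrees

98.13 degrees


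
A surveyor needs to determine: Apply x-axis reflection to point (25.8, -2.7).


Reflection over x-axis: (x,y) -> (x,-y)
(25.8, -2.7) -> (25.8, 2.7)

(25.8, 2.7)


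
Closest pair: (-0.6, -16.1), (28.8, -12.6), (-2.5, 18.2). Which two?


d(P0,P1) = 29.6076, d(P0,P2) = 34.3526, d(P1,P2) = 43.9128
Closest: P0 and P1

Closest pair: (-0.6, -16.1) and (28.8, -12.6), distance = 29.6076


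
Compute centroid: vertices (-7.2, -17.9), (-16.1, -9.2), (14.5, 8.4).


Centroid = ((x_A+x_B+x_C)/3, (y_A+y_B+y_C)/3)
= (((-7.2)+(-16.1)+14.5)/3, ((-17.9)+(-9.2)+8.4)/3)
= (-2.9333, -6.2333)

(-2.9333, -6.2333)


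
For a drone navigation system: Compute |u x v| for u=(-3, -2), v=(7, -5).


|u x v| = |(-3)*(-5) - (-2)*7|
= |15 - (-14)| = 29

29


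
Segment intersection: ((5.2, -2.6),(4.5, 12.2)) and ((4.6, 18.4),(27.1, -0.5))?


Cross products: d1=-461.16, d2=-141.39, d3=-5.82, d4=-325.59
d1*d2 < 0 and d3*d4 < 0? no

No, they don't intersect


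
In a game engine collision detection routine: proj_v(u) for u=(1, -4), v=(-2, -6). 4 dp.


u.v = 22, |v| = sqrt(40) = 6.3246
Scalar projection = u.v / |v| = 22 / sqrt(40) = 3.4785

3.4785


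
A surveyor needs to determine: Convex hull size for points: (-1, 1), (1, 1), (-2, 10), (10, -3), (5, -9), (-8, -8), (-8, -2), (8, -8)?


Convex hull vertices (CCW): (-8, -8), (5, -9), (8, -8), (10, -3), (-2, 10), (-8, -2)
Count = 6

6


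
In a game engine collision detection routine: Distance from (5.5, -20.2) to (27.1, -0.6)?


dx=21.6, dy=19.6
d^2 = 21.6^2 + 19.6^2 = 850.72
d = sqrt(850.72) = 29.1671

29.1671


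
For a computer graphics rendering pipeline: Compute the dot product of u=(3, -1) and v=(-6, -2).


u . v = u_x*v_x + u_y*v_y = 3*(-6) + (-1)*(-2)
= (-18) + 2 = -16

-16


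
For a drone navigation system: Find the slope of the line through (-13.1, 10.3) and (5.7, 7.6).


slope = (y2-y1)/(x2-x1) = (7.6-10.3)/(5.7-(-13.1)) = (-2.7)/18.8 = -0.1436

-0.1436


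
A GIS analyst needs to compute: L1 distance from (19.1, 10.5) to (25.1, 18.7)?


|19.1-25.1| + |10.5-18.7| = 6 + 8.2 = 14.2

14.2


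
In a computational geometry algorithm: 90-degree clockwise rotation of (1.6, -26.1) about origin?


90° CW: (x,y) -> (y, -x)
(1.6,-26.1) -> (-26.1, -1.6)

(-26.1, -1.6)


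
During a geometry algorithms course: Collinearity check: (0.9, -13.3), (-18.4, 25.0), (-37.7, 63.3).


Cross product: ((-18.4)-0.9)*(63.3-(-13.3)) - (25-(-13.3))*((-37.7)-0.9)
= 0

Yes, collinear


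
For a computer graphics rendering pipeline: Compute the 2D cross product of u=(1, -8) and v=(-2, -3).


u x v = u_x*v_y - u_y*v_x = 1*(-3) - (-8)*(-2)
= (-3) - 16 = -19

-19


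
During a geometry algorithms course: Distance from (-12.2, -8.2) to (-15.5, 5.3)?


dx=-3.3, dy=13.5
d^2 = (-3.3)^2 + 13.5^2 = 193.14
d = sqrt(193.14) = 13.8975

13.8975


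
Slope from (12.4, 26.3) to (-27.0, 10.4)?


slope = (y2-y1)/(x2-x1) = (10.4-26.3)/((-27)-12.4) = (-15.9)/(-39.4) = 0.4036

0.4036


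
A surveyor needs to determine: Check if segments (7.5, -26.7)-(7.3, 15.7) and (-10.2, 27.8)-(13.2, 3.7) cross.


Cross products: d1=-848.73, d2=138.61, d3=739.58, d4=-247.76
d1*d2 < 0 and d3*d4 < 0? yes

Yes, they intersect


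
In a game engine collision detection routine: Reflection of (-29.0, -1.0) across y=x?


Reflection over y=x: (x,y) -> (y,x)
(-29, -1) -> (-1, -29)

(-1, -29)


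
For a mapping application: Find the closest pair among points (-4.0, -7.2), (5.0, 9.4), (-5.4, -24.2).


d(P0,P1) = 18.8828, d(P0,P2) = 17.0575, d(P1,P2) = 35.1727
Closest: P0 and P2

Closest pair: (-4.0, -7.2) and (-5.4, -24.2), distance = 17.0575


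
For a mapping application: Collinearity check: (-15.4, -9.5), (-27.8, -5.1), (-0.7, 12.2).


Cross product: ((-27.8)-(-15.4))*(12.2-(-9.5)) - ((-5.1)-(-9.5))*((-0.7)-(-15.4))
= -333.76

No, not collinear


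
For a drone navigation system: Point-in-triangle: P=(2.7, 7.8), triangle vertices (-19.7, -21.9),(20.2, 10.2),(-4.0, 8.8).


Cross products: AB x AP = 465.99, BC x BP = 33.58, CA x CP = 221.39
All same sign? yes

Yes, inside


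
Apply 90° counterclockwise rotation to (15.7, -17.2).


90° CCW: (x,y) -> (-y, x)
(15.7,-17.2) -> (17.2, 15.7)

(17.2, 15.7)


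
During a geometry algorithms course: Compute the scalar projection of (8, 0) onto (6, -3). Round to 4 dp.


u.v = 48, |v| = sqrt(45) = 6.7082
Scalar projection = u.v / |v| = 48 / sqrt(45) = 7.1554

7.1554


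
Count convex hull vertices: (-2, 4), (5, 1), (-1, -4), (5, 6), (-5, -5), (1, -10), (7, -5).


Convex hull vertices (CCW): (-5, -5), (1, -10), (7, -5), (5, 6), (-2, 4)
Count = 5

5


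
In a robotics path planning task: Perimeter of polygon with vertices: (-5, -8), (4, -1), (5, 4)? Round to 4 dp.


Sides: (-5, -8)->(4, -1): sqrt(130) = 11.401754, (4, -1)->(5, 4): sqrt(26) = 5.09902, (5, 4)->(-5, -8): sqrt(244) = 15.620499
Sum = 32.121273
Perimeter = 32.1213

32.1213


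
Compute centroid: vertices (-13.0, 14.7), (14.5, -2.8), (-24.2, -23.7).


Centroid = ((x_A+x_B+x_C)/3, (y_A+y_B+y_C)/3)
= (((-13)+14.5+(-24.2))/3, (14.7+(-2.8)+(-23.7))/3)
= (-7.5667, -3.9333)

(-7.5667, -3.9333)


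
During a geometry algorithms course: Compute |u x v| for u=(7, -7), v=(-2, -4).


|u x v| = |7*(-4) - (-7)*(-2)|
= |(-28) - 14| = 42

42


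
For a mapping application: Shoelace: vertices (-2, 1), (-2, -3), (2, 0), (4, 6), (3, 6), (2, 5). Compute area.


Shoelace sum: ((-2)*(-3) - (-2)*1) + ((-2)*0 - 2*(-3)) + (2*6 - 4*0) + (4*6 - 3*6) + (3*5 - 2*6) + (2*1 - (-2)*5)
= 47
Area = |47|/2 = 23.5

23.5


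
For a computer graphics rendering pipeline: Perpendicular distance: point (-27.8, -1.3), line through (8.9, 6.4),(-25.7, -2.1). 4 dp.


|cross product| = 45.53
|line direction| = sqrt(1269.41) = 35.6288
Distance = 45.53/sqrt(1269.41) = 1.2779

1.2779


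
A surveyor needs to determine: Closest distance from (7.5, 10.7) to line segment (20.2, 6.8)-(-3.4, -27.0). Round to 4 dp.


Project P onto AB: t = 0.0988 (clamped to [0,1])
Closest point on segment: (17.8683, 3.4606)
Distance: 12.6456

12.6456


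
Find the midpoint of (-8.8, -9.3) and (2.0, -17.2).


M = (((-8.8)+2)/2, ((-9.3)+(-17.2))/2)
= (-3.4, -13.25)

(-3.4, -13.25)


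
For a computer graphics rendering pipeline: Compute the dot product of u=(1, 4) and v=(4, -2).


u . v = u_x*v_x + u_y*v_y = 1*4 + 4*(-2)
= 4 + (-8) = -4

-4


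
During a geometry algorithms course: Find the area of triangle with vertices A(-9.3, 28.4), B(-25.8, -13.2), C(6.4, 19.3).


Area = |x_A(y_B-y_C) + x_B(y_C-y_A) + x_C(y_A-y_B)|/2
= |302.25 + 234.78 + 266.24|/2
= 803.27/2 = 401.635

401.635


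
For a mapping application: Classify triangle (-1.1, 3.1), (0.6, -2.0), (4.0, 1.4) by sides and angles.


Side lengths squared: AB^2=28.9, BC^2=23.12, CA^2=28.9
Sorted: [23.12, 28.9, 28.9]
By sides: Isosceles, By angles: Acute

Isosceles, Acute


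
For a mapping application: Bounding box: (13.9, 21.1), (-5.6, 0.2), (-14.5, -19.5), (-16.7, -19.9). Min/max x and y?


x range: [-16.7, 13.9]
y range: [-19.9, 21.1]
Bounding box: (-16.7,-19.9) to (13.9,21.1)

(-16.7,-19.9) to (13.9,21.1)


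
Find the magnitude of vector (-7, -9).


|u| = sqrt((-7)^2 + (-9)^2) = sqrt(130) = 11.4018

11.4018


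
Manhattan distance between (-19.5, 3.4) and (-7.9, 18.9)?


|(-19.5)-(-7.9)| + |3.4-18.9| = 11.6 + 15.5 = 27.1

27.1


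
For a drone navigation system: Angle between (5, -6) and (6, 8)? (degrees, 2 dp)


u.v = -18, |u| = sqrt(61) = 7.8102, |v| = sqrt(100) = 10
cos(theta) = u.v/(|u||v|) = -18/sqrt(6100) = -0.230466
theta = acos(-0.230466) = 103.32 degrees

103.32 degrees


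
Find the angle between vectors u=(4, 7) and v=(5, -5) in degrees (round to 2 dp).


u.v = -15, |u| = sqrt(65) = 8.0623, |v| = sqrt(50) = 7.0711
cos(theta) = u.v/(|u||v|) = -15/sqrt(3250) = -0.263117
theta = acos(-0.263117) = 105.26 degrees

105.26 degrees


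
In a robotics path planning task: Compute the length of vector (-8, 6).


|u| = sqrt((-8)^2 + 6^2) = sqrt(100) = 10

10


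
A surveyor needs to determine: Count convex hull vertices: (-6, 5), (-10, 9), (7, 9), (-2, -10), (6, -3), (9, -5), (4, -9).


Convex hull vertices (CCW): (-10, 9), (-2, -10), (4, -9), (9, -5), (7, 9)
Count = 5

5


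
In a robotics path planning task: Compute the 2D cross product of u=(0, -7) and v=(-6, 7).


u x v = u_x*v_y - u_y*v_x = 0*7 - (-7)*(-6)
= 0 - 42 = -42

-42


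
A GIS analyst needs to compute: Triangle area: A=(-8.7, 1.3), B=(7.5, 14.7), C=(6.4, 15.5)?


Area = |x_A(y_B-y_C) + x_B(y_C-y_A) + x_C(y_A-y_B)|/2
= |6.96 + 106.5 + (-85.76)|/2
= 27.7/2 = 13.85

13.85


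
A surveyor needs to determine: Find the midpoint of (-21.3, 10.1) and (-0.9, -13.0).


M = (((-21.3)+(-0.9))/2, (10.1+(-13))/2)
= (-11.1, -1.45)

(-11.1, -1.45)


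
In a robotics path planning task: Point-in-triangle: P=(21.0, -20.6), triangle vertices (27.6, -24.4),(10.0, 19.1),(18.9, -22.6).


Cross products: AB x AP = 220.22, BC x BP = 105.37, CA x CP = 21.18
All same sign? yes

Yes, inside


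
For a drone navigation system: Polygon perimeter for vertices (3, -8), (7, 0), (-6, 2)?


Sides: (3, -8)->(7, 0): sqrt(80) = 8.944272, (7, 0)->(-6, 2): sqrt(173) = 13.152946, (-6, 2)->(3, -8): sqrt(181) = 13.453624
Sum = 35.550842
Perimeter = 35.5508

35.5508


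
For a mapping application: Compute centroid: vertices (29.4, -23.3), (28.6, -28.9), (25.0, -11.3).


Centroid = ((x_A+x_B+x_C)/3, (y_A+y_B+y_C)/3)
= ((29.4+28.6+25)/3, ((-23.3)+(-28.9)+(-11.3))/3)
= (27.6667, -21.1667)

(27.6667, -21.1667)


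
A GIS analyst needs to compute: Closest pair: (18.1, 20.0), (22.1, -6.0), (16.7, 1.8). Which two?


d(P0,P1) = 26.3059, d(P0,P2) = 18.2538, d(P1,P2) = 9.4868
Closest: P1 and P2

Closest pair: (22.1, -6.0) and (16.7, 1.8), distance = 9.4868


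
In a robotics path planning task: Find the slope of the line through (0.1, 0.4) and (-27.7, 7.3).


slope = (y2-y1)/(x2-x1) = (7.3-0.4)/((-27.7)-0.1) = 6.9/(-27.8) = -0.2482

-0.2482


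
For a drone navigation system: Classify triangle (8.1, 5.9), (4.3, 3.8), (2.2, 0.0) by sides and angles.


Side lengths squared: AB^2=18.85, BC^2=18.85, CA^2=69.62
Sorted: [18.85, 18.85, 69.62]
By sides: Isosceles, By angles: Obtuse

Isosceles, Obtuse


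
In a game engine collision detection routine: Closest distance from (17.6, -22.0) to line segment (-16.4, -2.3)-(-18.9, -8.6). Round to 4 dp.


Project P onto AB: t = 0.8513 (clamped to [0,1])
Closest point on segment: (-18.5283, -7.6634)
Distance: 38.8689

38.8689


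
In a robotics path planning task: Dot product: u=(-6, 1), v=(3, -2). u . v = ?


u . v = u_x*v_x + u_y*v_y = (-6)*3 + 1*(-2)
= (-18) + (-2) = -20

-20


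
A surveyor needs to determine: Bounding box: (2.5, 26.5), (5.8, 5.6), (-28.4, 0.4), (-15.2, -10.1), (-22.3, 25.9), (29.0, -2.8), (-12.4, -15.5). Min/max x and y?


x range: [-28.4, 29]
y range: [-15.5, 26.5]
Bounding box: (-28.4,-15.5) to (29,26.5)

(-28.4,-15.5) to (29,26.5)
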